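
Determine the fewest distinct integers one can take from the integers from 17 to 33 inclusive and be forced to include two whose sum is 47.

A set avoiding the sum 47 can contain at most one of each pair {x, 47−x}, plus the 3 elements whose complement lies outside the range.
The integers 24, …, 33 (10 of them) are such a set: any two sum to at least 24+25 = 49 > 47.
Any 11th integer completes one of the 7 pairs, so 11 choices force a sum of 47.

11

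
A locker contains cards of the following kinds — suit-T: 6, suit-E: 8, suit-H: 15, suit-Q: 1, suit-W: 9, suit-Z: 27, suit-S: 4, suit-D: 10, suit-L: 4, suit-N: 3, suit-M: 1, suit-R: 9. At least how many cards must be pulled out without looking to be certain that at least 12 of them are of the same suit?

78

An adversary could hand out at most 11 cards per suit (10 suits run out sooner): 6 + 8 + 11 + 1 + 9 + 11 + 4 + 10 + 4 + 3 + 1 + 9 = 77 cards and still no suit has 12.
One more card lands in a suit already at 11, so 78 draws are enough and 77 are not.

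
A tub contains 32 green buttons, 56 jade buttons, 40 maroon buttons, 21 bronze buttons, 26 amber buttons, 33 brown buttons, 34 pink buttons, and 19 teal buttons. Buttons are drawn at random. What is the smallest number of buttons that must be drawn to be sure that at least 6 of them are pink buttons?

233

In the worst case for collecting pink buttons, every non-pink button comes out first.
There are 32 + 56 + 40 + 21 + 26 + 33 + 19 = 227 non-pink buttons altogether.
After those, each further button must be pink, so 227 + 6 = 233 draws guarantee 6 pink buttons.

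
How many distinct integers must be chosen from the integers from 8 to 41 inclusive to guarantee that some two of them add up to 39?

23

Group the elements by complementary pair {x, 39−x}: {8,31}, {9,30}, {10,29}, …, giving 12 two-element pairs and 10 integers whose partner 39−x falls outside [8,41].
By the pigeonhole principle, treating each of those 22 groups as a pigeonhole, one can pick one integer per group — 22 integers — with no two summing to 39.
The 23rd integer lands in an occupied pair, forcing a sum of 39.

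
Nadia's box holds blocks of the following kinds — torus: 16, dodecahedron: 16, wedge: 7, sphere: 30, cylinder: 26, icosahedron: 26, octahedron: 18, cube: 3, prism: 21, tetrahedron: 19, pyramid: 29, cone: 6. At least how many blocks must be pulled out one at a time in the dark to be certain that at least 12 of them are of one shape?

116

Put each drawn block into a box by shape. The largest draw with every box below 12 takes min(count, 11) from each shape; shapes with fewer than 11 contribute all they have.
Σ min(cᵢ, 11) = 11 + 11 + 7 + 11 + 11 + 11 + 11 + 3 + 11 + 11 + 11 + 6 = 115.
Draw number 115 + 1 = 116 must push one box to 12.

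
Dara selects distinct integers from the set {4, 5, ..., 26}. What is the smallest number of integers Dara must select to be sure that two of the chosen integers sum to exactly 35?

15

Two chosen integers sum to 35 exactly when both halves of some pair {x, 35−x} with 9 ≤ x ≤ 35−x ≤ 26 are chosen — 9 such pairs.
The remaining 5 elements (those with no distinct partner in range) can never complete a 35-sum, so the worst case takes all of them and one from each pair: 5 + 9 = 14.
By the pigeonhole principle, the 15th integer has to be the second member of some pair, so 14 + 1 = 15.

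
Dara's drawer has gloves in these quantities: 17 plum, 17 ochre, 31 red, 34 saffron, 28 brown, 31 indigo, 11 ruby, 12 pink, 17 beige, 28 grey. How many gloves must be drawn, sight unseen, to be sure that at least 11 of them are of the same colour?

By pigeonhole, the 10 colours are the holes; the gloves drawn are the pigeons.
To avoid 11 of any one colour, the worst case takes at most 10 of each colour.
That gives 10 + 10 + 10 + 10 + 10 + 10 + 10 + 10 + 10 + 10 = 100 gloves with no colour reaching 11.
The next glove forces some colour to 11, so 100 + 1 = 101.

101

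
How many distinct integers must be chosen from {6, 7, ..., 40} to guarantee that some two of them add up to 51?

21

Two chosen integers sum to 51 exactly when both halves of some pair {x, 51−x} with 11 ≤ x ≤ 51−x ≤ 40 are chosen — 15 such pairs.
The remaining 5 elements (those with no distinct partner in range) can never complete a 51-sum, so the worst case takes all of them and one from each pair: 5 + 15 = 20.
By the pigeonhole principle, the 21st integer has to be the second member of some pair, so 20 + 1 = 21.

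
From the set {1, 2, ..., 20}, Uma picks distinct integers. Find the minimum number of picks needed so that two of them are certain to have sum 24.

Group the elements by complementary pair {x, 24−x}: {4,20}, {5,19}, {6,18}, …, giving 8 two-element pairs, the single value 12 (it cannot pair with itself since the integers are distinct), and 3 integers whose partner 24−x falls outside [1,20].
Treating each of those 12 groups as a pigeonhole, one can pick one integer per group — 12 integers — with no two summing to 24.
The 13th integer lands in an occupied pair, forcing a sum of 24.

13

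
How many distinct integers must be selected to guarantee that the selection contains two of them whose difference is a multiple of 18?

19

Integers whose pairwise differences are multiples of 18 are exactly those sharing a remainder mod 18. The 18 residue classes mod 18 are the pigeonholes.
With 18 integers one could put 1 in each residue class and have no class reach 2.
The 19th integer pushes some class to 2, so 18·1 + 1 = 19.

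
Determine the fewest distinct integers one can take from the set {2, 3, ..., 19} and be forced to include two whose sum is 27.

A set avoiding the sum 27 can contain at most one of each pair {x, 27−x}, plus the 6 elements whose complement lies outside the range.
The integers 2, …, 13 (12 of them) are such a set: any two sum to at least 2+3 = 5 and at most 12+13 = 25 < 27.
Any 13th integer completes one of the 6 pairs, so 13 choices force a sum of 27.

13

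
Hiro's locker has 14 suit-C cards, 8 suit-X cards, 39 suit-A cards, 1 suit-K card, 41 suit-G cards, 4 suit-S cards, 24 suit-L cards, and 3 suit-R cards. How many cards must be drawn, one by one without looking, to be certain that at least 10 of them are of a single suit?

Pigeonhole: the 8 suits are the holes; the cards drawn are the pigeons.
To avoid 10 of any one suit, the worst case takes at most 9 of each suit, or every card of a suit that has fewer than 9.
That gives 9 + 8 + 9 + 1 + 9 + 4 + 9 + 3 = 52 cards with no suit reaching 10.
The next card forces some suit to 10, so 52 + 1 = 53.

53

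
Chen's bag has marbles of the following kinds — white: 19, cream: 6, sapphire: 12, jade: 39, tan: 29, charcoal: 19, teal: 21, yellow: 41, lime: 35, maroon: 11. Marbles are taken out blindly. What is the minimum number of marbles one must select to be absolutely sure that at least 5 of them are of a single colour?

By the pigeonhole principle, the 10 colours are the holes; the marbles drawn are the pigeons.
To avoid 5 of any one colour, the worst case takes at most 4 of each colour.
That gives 4 + 4 + 4 + 4 + 4 + 4 + 4 + 4 + 4 + 4 = 40 marbles with no colour reaching 5.
The next marble forces some colour to 5, so 40 + 1 = 41.

41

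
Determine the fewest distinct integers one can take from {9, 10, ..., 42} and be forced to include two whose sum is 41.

23

Two chosen integers sum to 41 exactly when both halves of some pair {x, 41−x} with 9 ≤ x ≤ 41−x ≤ 32 are chosen — 12 such pairs.
The remaining 10 elements (those with no distinct partner in range) can never complete a 41-sum, so the worst case takes all of them and one from each pair: 10 + 12 = 22.
The 23rd integer has to be the second member of some pair, so 22 + 1 = 23.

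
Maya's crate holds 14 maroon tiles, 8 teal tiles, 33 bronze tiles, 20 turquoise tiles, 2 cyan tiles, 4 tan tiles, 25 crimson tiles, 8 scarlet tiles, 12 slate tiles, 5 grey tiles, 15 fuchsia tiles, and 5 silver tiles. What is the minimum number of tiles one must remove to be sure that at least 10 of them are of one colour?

87

An adversary could hand out at most 9 tiles per colour (6 colours run out sooner): 9 + 8 + 9 + 9 + 2 + 4 + 9 + 8 + 9 + 5 + 9 + 5 = 86 tiles and still no colour has 10.
Pigeonhole: one more tile lands in a colour already at 9, so 87 draws are enough and 86 are not.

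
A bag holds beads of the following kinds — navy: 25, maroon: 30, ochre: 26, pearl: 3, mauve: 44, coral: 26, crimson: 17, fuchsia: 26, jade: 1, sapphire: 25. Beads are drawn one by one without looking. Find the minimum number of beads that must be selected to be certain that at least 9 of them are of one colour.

The 10 colours are the holes; the beads drawn are the pigeons.
To avoid 9 of any one colour, the worst case takes at most 8 of each colour, or every bead of a colour that has fewer than 8.
That gives 8 + 8 + 8 + 3 + 8 + 8 + 8 + 8 + 1 + 8 = 68 beads with no colour reaching 9.
The next bead forces some colour to 9, so 68 + 1 = 69.

69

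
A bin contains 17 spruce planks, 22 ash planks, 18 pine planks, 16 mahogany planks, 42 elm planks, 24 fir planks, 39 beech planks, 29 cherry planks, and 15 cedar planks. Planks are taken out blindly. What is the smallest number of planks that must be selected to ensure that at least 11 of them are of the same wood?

91

Put each drawn plank into a box by wood. The largest draw with every box below 11 takes min(count, 10) from each wood.
Σ min(cᵢ, 10) = 10 + 10 + 10 + 10 + 10 + 10 + 10 + 10 + 10 = 90.
Draw number 90 + 1 = 91 must push one box to 11.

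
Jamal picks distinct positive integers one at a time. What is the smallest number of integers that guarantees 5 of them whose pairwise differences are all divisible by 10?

Integers whose pairwise differences are multiples of 10 are exactly those sharing a remainder mod 10. By pigeonhole, the 10 residue classes mod 10 are the pigeonholes.
With 40 integers one could put 4 in each residue class and have no class reach 5.
The 41st integer pushes some class to 5, so 10·4 + 1 = 41.

41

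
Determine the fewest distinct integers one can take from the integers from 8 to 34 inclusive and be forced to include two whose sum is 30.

Group the elements by complementary pair {x, 30−x}: {8,22}, {9,21}, {10,20}, …, giving 7 two-element pairs; the single value 15 (it cannot pair with itself since the integers are distinct); and 12 integers whose partner 30−x falls outside [8,34].
Treating each of those 20 groups as a pigeonhole, one can pick one integer per group — 20 integers — with no two summing to 30.
The 21st integer lands in an occupied pair, forcing a sum of 30.

21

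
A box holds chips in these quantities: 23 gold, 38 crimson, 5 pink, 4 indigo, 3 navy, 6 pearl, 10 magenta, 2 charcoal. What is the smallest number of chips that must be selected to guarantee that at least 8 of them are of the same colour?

The 8 colours are the holes; the chips drawn are the pigeons.
To avoid 8 of any one colour, the worst case takes at most 7 of each colour, or every chip of a colour that has fewer than 7.
That gives 7 + 7 + 5 + 4 + 3 + 6 + 7 + 2 = 41 chips with no colour reaching 8.
The next chip forces some colour to 8, so 41 + 1 = 42.

42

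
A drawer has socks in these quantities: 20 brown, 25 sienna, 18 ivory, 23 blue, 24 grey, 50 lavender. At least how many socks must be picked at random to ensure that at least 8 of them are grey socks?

144

In the worst case for collecting grey socks, every non-grey sock comes out first.
There are 20 + 25 + 18 + 23 + 50 = 136 non-grey socks altogether.
After those, each further sock must be grey, so 136 + 8 = 144 draws guarantee 8 grey socks.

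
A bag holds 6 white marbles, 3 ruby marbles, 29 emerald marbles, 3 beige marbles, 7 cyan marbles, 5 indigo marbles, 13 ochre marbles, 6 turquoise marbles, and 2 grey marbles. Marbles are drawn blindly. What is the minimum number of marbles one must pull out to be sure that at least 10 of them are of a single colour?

Pigeonhole: the 9 colours are the holes; the marbles drawn are the pigeons.
To avoid 10 of any one colour, the worst case takes at most 9 of each colour, or every marble of a colour that has fewer than 9.
That gives 6 + 3 + 9 + 3 + 7 + 5 + 9 + 6 + 2 = 50 marbles with no colour reaching 10.
The next marble forces some colour to 10, so 50 + 1 = 51.

51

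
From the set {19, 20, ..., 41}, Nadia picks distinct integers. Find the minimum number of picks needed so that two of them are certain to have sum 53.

16

A set avoiding the sum 53 can contain at most one of each pair {x, 53−x}, plus the 7 elements whose complement lies outside the range.
The integers 27, …, 41 (15 of them) are such a set: any two sum to at least 27+28 = 55 > 53.
Any 16th integer completes one of the 8 pairs, so 16 choices force a sum of 53.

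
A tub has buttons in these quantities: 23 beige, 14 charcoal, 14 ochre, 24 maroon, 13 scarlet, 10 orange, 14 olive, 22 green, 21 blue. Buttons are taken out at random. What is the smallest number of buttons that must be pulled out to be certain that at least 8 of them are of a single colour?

64

An adversary could hand out at most 7 buttons per colour: 7 + 7 + 7 + 7 + 7 + 7 + 7 + 7 + 7 = 63 buttons and still no colour has 8.
By pigeonhole, one more button lands in a colour already at 7, so 64 draws are enough and 63 are not.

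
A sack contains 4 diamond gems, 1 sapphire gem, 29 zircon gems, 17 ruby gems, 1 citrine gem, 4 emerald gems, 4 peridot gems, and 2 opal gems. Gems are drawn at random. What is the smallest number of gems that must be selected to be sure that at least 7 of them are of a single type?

29

By the pigeonhole principle, put each drawn gem into a box by type. The largest draw with every box below 7 takes min(count, 6) from each type; types with fewer than 6 contribute all they have.
Σ min(cᵢ, 6) = 4 + 1 + 6 + 6 + 1 + 4 + 4 + 2 = 28.
Draw number 28 + 1 = 29 must push one box to 7.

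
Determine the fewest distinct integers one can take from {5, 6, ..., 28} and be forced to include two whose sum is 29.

A set avoiding the sum 29 can contain at most one of each pair {x, 29−x}, plus the 4 elements whose complement lies outside the range.
The integers 15, …, 28 (14 of them) are such a set: any two sum to at least 15+16 = 31 > 29.
Pigeonhole: any 15th integer completes one of the 10 pairs, so 15 choices force a sum of 29.

15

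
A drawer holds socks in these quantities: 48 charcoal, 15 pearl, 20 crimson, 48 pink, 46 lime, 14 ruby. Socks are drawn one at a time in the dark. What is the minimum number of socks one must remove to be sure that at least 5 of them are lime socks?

150

In the worst case for collecting lime socks, every non-lime sock comes out first.
There are 48 + 15 + 20 + 48 + 14 = 145 non-lime socks altogether.
After those, each further sock must be lime, so 145 + 5 = 150 draws guarantee 5 lime socks.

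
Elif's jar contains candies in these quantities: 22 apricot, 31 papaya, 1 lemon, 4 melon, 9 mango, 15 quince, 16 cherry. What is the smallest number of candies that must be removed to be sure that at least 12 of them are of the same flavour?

59

By pigeonhole, the 7 flavours are the holes; the candies drawn are the pigeons.
To avoid 12 of any one flavour, the worst case takes at most 11 of each flavour, or every candy of a flavour that has fewer than 11.
That gives 11 + 11 + 1 + 4 + 9 + 11 + 11 = 58 candies with no flavour reaching 12.
The next candy forces some flavour to 12, so 58 + 1 = 59.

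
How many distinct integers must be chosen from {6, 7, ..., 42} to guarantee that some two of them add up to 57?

24

Two chosen integers sum to 57 exactly when both halves of some pair {x, 57−x} with 15 ≤ x ≤ 57−x ≤ 42 are chosen — 14 such pairs.
The remaining 9 elements (those with no distinct partner in range) can never complete a 57-sum, so the worst case takes all of them and one from each pair: 9 + 14 = 23.
Pigeonhole: the 24th integer has to be the second member of some pair, so 23 + 1 = 24.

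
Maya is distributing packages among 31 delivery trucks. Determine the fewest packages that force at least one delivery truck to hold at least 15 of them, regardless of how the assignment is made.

435

With 434 packages one could put exactly 14 in each of the 31 delivery trucks, and no delivery truck would reach 15.
By pigeonhole, one more package must land in a delivery truck that already has 14, giving it 15.
So 31 × 14 + 1 = 435 packages are required.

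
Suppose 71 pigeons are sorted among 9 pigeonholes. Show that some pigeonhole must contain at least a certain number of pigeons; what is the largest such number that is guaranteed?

The 9 pigeonholes are the holes and the 71 pigeons are the pigeons.
If every pigeonhole held at most 7 pigeons, the total would be at most 9 × 7 = 63, which is less than 71.
So some pigeonhole holds at least ⌈71/9⌉ = 8 pigeons.

8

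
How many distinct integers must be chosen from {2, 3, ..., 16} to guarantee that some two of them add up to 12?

12

Two chosen integers sum to 12 exactly when both halves of some pair {x, 12−x} with 2 ≤ x ≤ 12−x ≤ 10 are chosen — 4 such pairs.
The remaining 7 elements (those with no distinct partner in range) can never complete a 12-sum, so the worst case takes all of them and one from each pair: 7 + 4 = 11.
The 12th integer has to be the second member of some pair, so 11 + 1 = 12.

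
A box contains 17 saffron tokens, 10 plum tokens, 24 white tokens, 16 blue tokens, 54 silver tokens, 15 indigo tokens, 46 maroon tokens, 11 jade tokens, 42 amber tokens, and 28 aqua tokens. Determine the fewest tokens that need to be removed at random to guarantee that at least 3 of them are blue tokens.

250

In the worst case for collecting blue tokens, every non-blue token comes out first.
There are 17 + 10 + 24 + 54 + 15 + 46 + 11 + 42 + 28 = 247 non-blue tokens altogether.
After those, each further token must be blue, so 247 + 3 = 250 draws guarantee 3 blue tokens.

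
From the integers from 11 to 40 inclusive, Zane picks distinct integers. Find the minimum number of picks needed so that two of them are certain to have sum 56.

Two chosen integers sum to 56 exactly when both halves of some pair {x, 56−x} with 16 ≤ x ≤ 56−x ≤ 40 are chosen — 12 such pairs.
The remaining 6 elements (those with no distinct partner in range) can never complete a 56-sum, so the worst case takes all of them and one from each pair: 6 + 12 = 18.
Pigeonhole: the 19th integer has to be the second member of some pair, so 18 + 1 = 19.

19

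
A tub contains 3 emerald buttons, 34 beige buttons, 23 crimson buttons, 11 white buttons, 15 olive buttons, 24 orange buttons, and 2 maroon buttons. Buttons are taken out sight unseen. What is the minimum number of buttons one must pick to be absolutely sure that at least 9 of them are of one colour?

46

Pigeonhole: put each drawn button into a box by colour. The largest draw with every box below 9 takes min(count, 8) from each colour; colours with fewer than 8 contribute all they have.
Σ min(cᵢ, 8) = 3 + 8 + 8 + 8 + 8 + 8 + 2 = 45.
Draw number 45 + 1 = 46 must push one box to 9.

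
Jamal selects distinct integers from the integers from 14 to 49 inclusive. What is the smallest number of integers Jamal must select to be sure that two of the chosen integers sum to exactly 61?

20

A set avoiding the sum 61 can contain at most one of each pair {x, 61−x}, plus the 2 elements whose complement lies outside the range.
The integers 31, …, 49 (19 of them) are such a set: any two sum to at least 31+32 = 63 > 61.
By the pigeonhole principle, any 20th integer completes one of the 17 pairs, so 20 choices force a sum of 61.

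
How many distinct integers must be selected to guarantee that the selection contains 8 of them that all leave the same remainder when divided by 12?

85

By pigeonhole, the 12 residue classes mod 12 are the pigeonholes.
With 84 integers one could put 7 in each residue class and have no class reach 8.
The 85th integer pushes some class to 8, so 12·7 + 1 = 85.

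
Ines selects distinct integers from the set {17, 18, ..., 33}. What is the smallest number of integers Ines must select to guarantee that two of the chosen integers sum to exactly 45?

Group the elements by complementary pair {x, 45−x}: {17,28}, {18,27}, {19,26}, …, giving 6 two-element pairs and 5 integers whose partner 45−x falls outside [17,33].
Treating each of those 11 groups as a pigeonhole, one can pick one integer per group — 11 integers — with no two summing to 45.
The 12th integer lands in an occupied pair, forcing a sum of 45.

12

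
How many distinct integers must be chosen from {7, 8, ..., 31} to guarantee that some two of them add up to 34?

Two chosen integers sum to 34 exactly when both halves of some pair {x, 34−x} with 7 ≤ x ≤ 34−x ≤ 27 are chosen — 10 such pairs.
The remaining 5 elements (those with no distinct partner in range) can never complete a 34-sum, so the worst case takes all of them and one from each pair: 5 + 10 = 15.
By the pigeonhole principle, the 16th integer has to be the second member of some pair, so 15 + 1 = 16.

16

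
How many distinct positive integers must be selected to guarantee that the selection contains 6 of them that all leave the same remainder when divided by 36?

181

The 36 residue classes mod 36 are the pigeonholes.
With 180 integers one could put 5 in each residue class and have no class reach 6.
The 181st integer pushes some class to 6, so 36·5 + 1 = 181.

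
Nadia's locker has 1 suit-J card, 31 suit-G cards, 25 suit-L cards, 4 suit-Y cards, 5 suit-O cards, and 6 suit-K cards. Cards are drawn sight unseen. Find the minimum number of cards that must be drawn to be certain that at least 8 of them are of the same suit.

An adversary could hand out at most 7 cards per suit (4 suits run out sooner): 1 + 7 + 7 + 4 + 5 + 6 = 30 cards and still no suit has 8.
Pigeonhole: one more card lands in a suit already at 7, so 31 draws are enough and 30 are not.

31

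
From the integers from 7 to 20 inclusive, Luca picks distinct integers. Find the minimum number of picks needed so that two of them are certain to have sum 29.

9

Group the elements by complementary pair {x, 29−x}: {9,20}, {10,19}, {11,18}, …, giving 6 two-element pairs and 2 integers whose partner 29−x falls outside [7,20].
Treating each of those 8 groups as a pigeonhole, one can pick one integer per group — 8 integers — with no two summing to 29.
The 9th integer lands in an occupied pair, forcing a sum of 29.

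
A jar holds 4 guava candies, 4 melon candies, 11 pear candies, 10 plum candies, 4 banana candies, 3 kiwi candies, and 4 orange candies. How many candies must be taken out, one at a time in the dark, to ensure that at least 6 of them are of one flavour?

30

By pigeonhole, the 7 flavours are the holes; the candies drawn are the pigeons.
To avoid 6 of any one flavour, the worst case takes at most 5 of each flavour, or every candy of a flavour that has fewer than 5.
That gives 4 + 4 + 5 + 5 + 4 + 3 + 4 = 29 candies with no flavour reaching 6.
The next candy forces some flavour to 6, so 29 + 1 = 30.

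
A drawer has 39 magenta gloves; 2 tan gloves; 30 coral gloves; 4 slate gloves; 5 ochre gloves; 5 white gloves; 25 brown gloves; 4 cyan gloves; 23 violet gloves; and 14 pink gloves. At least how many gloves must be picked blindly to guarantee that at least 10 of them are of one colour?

By pigeonhole, the 10 colours are the holes; the gloves drawn are the pigeons.
To avoid 10 of any one colour, the worst case takes at most 9 of each colour, or every glove of a colour that has fewer than 9.
That gives 9 + 2 + 9 + 4 + 5 + 5 + 9 + 4 + 9 + 9 = 65 gloves with no colour reaching 10.
The next glove forces some colour to 10, so 65 + 1 = 66.

66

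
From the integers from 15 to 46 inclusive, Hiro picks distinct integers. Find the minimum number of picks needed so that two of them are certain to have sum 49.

A set avoiding the sum 49 can contain at most one of each pair {x, 49−x}, plus the 12 elements whose complement lies outside the range.
The integers 25, …, 46 (22 of them) are such a set: any two sum to at least 25+26 = 51 > 49.
Any 23rd integer completes one of the 10 pairs, so 23 choices force a sum of 49.

23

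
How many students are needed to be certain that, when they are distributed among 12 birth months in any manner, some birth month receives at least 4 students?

37

With 36 students one could put exactly 3 in each of the 12 birth months, and no birth month would reach 4.
By pigeonhole, one more student must land in a birth month that already has 3, giving it 4.
So 12 × 3 + 1 = 37 students are required.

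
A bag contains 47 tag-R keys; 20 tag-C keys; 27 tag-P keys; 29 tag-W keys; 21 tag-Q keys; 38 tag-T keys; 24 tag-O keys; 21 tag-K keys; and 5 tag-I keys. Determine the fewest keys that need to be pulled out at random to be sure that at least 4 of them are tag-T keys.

In the worst case for collecting tag-T keys, every non-tag-T key comes out first.
There are 47 + 20 + 27 + 29 + 21 + 24 + 21 + 5 = 194 non-tag-T keys altogether.
After those, each further key must be tag-T, so 194 + 4 = 198 draws guarantee 4 tag-T keys.

198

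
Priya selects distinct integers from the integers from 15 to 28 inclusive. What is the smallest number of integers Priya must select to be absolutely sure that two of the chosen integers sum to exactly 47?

10

Two chosen integers sum to 47 exactly when both halves of some pair {x, 47−x} with 19 ≤ x ≤ 47−x ≤ 28 are chosen — 5 such pairs.
The remaining 4 elements (those with no distinct partner in range) can never complete a 47-sum, so the worst case takes all of them and one from each pair: 4 + 5 = 9.
By pigeonhole, the 10th integer has to be the second member of some pair, so 9 + 1 = 10.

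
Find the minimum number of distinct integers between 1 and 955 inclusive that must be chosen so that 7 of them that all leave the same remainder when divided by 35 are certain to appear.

211

By the pigeonhole principle, the 35 residue classes mod 35 are the pigeonholes.
With 210 integers one could put 6 in each residue class and have no class reach 7.
The 211th integer pushes some class to 7, so 35·6 + 1 = 211.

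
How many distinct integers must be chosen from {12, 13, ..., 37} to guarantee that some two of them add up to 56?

18

Group the elements by complementary pair {x, 56−x}: {19,37}, {20,36}, {21,35}, …, giving 9 two-element pairs, the single value 28 (it cannot pair with itself since the integers are distinct), and 7 integers whose partner 56−x falls outside [12,37].
Treating each of those 17 groups as a pigeonhole, one can pick one integer per group — 17 integers — with no two summing to 56.
The 18th integer lands in an occupied pair, forcing a sum of 56.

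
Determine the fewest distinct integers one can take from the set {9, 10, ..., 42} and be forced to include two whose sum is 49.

Group the elements by complementary pair {x, 49−x}: {9,40}, {10,39}, {11,38}, …, giving 16 two-element pairs and 2 integers whose partner 49−x falls outside [9,42].
Treating each of those 18 groups as a pigeonhole, one can pick one integer per group — 18 integers — with no two summing to 49.
The 19th integer lands in an occupied pair, forcing a sum of 49.

19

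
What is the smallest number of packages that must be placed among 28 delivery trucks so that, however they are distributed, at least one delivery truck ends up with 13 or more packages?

With 336 packages one could put exactly 12 in each of the 28 delivery trucks, and no delivery truck would reach 13.
One more package must land in a delivery truck that already has 12, giving it 13.
So 28 × 12 + 1 = 337 packages are required.

337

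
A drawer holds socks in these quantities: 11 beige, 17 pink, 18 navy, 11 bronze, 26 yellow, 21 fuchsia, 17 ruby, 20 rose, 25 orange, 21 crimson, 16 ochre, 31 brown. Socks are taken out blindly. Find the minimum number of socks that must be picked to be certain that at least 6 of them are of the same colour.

By pigeonhole, put each drawn sock into a box by colour. The largest draw with every box below 6 takes min(count, 5) from each colour.
Σ min(cᵢ, 5) = 5 + 5 + 5 + 5 + 5 + 5 + 5 + 5 + 5 + 5 + 5 + 5 = 60.
Draw number 60 + 1 = 61 must push one box to 6.

61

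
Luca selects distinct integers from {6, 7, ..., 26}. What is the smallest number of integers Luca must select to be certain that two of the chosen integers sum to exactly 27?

A set avoiding the sum 27 can contain at most one of each pair {x, 27−x}, plus the 5 elements whose complement lies outside the range.
The integers 14, …, 26 (13 of them) are such a set: any two sum to at least 14+15 = 29 > 27.
Any 14th integer completes one of the 8 pairs, so 14 choices force a sum of 27.

14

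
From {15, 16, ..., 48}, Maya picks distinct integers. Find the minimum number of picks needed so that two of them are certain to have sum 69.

A set avoiding the sum 69 can contain at most one of each pair {x, 69−x}, plus the 6 elements whose complement lies outside the range.
The integers 15, …, 34 (20 of them) are such a set: any two sum to at least 15+16 = 31 and at most 33+34 = 67 < 69.
By pigeonhole, any 21st integer completes one of the 14 pairs, so 21 choices force a sum of 69.

21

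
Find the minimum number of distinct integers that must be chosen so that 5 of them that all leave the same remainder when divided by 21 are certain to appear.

By pigeonhole, the 21 residue classes mod 21 are the pigeonholes.
With 84 integers one could put 4 in each residue class and have no class reach 5.
The 85th integer pushes some class to 5, so 21·4 + 1 = 85.

85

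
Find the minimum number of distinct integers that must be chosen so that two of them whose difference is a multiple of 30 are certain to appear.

Integers whose pairwise differences are multiples of 30 are exactly those sharing a remainder mod 30. By pigeonhole, the 30 residue classes mod 30 are the pigeonholes.
With 30 integers one could put 1 in each residue class and have no class reach 2.
The 31st integer pushes some class to 2, so 30·1 + 1 = 31.

31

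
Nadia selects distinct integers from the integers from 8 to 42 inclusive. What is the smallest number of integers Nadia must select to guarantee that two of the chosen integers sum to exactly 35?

26

Group the elements by complementary pair {x, 35−x}: {8,27}, {9,26}, {10,25}, …, giving 10 two-element pairs and 15 integers whose partner 35−x falls outside [8,42].
Treating each of those 25 groups as a pigeonhole, one can pick one integer per group — 25 integers — with no two summing to 35.
The 26th integer lands in an occupied pair, forcing a sum of 35.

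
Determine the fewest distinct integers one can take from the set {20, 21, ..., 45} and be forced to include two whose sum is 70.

A set avoiding the sum 70 can contain at most one of each pair {x, 70−x}, plus the 6 elements whose complement lies outside the range or equal to its own complement.
The integers 20, …, 35 (16 of them) are such a set: any two sum to at least 20+21 = 41 and at most 34+35 = 69 < 70.
Any 17th integer completes one of the 10 pairs, so 17 choices force a sum of 70.

17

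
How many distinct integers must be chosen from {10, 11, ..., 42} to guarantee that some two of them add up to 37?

25

A set avoiding the sum 37 can contain at most one of each pair {x, 37−x}, plus the 15 elements whose complement lies outside the range.
The integers 19, …, 42 (24 of them) are such a set: any two sum to at least 19+20 = 39 > 37.
Any 25th integer completes one of the 9 pairs, so 25 choices force a sum of 37.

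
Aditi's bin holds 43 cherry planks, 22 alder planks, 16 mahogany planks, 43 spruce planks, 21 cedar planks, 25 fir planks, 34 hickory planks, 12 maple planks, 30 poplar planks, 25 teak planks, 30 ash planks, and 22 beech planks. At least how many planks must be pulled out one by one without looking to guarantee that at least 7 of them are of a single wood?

The 12 woods are the holes; the planks drawn are the pigeons.
To avoid 7 of any one wood, the worst case takes at most 6 of each wood.
That gives 6 + 6 + 6 + 6 + 6 + 6 + 6 + 6 + 6 + 6 + 6 + 6 = 72 planks with no wood reaching 7.
The next plank forces some wood to 7, so 72 + 1 = 73.

73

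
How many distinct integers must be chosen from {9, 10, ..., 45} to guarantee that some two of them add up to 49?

22

Group the elements by complementary pair {x, 49−x}: {9,40}, {10,39}, {11,38}, …, giving 16 two-element pairs and 5 integers whose partner 49−x falls outside [9,45].
By pigeonhole, treating each of those 21 groups as a pigeonhole, one can pick one integer per group — 21 integers — with no two summing to 49.
The 22nd integer lands in an occupied pair, forcing a sum of 49.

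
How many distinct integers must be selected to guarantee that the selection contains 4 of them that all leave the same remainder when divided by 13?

40

The 13 residue classes mod 13 are the pigeonholes.
With 39 integers one could put 3 in each residue class and have no class reach 4.
The 40th integer pushes some class to 4, so 13·3 + 1 = 40.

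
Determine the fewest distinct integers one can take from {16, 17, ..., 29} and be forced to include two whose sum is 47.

9

Two chosen integers sum to 47 exactly when both halves of some pair {x, 47−x} with 18 ≤ x ≤ 47−x ≤ 29 are chosen — 6 such pairs.
The remaining 2 elements (those with no distinct partner in range) can never complete a 47-sum, so the worst case takes all of them and one from each pair: 2 + 6 = 8.
By the pigeonhole principle, the 9th integer has to be the second member of some pair, so 8 + 1 = 9.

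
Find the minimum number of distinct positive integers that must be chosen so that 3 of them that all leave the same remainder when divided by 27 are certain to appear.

The 27 residue classes mod 27 are the pigeonholes.
With 54 integers one could put 2 in each residue class and have no class reach 3.
The 55th integer pushes some class to 3, so 27·2 + 1 = 55.

55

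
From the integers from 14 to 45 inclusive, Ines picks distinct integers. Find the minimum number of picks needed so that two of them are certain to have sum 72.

24

Two chosen integers sum to 72 exactly when both halves of some pair {x, 72−x} with 27 ≤ x ≤ 72−x ≤ 45 are chosen — 9 such pairs.
The remaining 14 elements (those with no distinct partner in range) can never complete a 72-sum, so the worst case takes all of them and one from each pair: 14 + 9 = 23.
By the pigeonhole principle, the 24th integer has to be the second member of some pair, so 23 + 1 = 24.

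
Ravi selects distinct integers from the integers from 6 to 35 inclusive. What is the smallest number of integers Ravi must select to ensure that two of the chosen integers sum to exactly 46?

Two chosen integers sum to 46 exactly when both halves of some pair {x, 46−x} with 11 ≤ x ≤ 46−x ≤ 35 are chosen — 12 such pairs.
The remaining 6 elements (those with no distinct partner in range) can never complete a 46-sum, so the worst case takes all of them and one from each pair: 6 + 12 = 18.
The 19th integer has to be the second member of some pair, so 18 + 1 = 19.

19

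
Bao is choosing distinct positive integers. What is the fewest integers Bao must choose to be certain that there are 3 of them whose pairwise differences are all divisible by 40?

81

Integers whose pairwise differences are multiples of 40 are exactly those sharing a remainder mod 40. By pigeonhole, the 40 residue classes mod 40 are the pigeonholes.
With 80 integers one could put 2 in each residue class and have no class reach 3.
The 81st integer pushes some class to 3, so 40·2 + 1 = 81.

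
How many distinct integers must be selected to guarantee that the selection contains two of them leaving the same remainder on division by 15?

By pigeonhole, the 15 residue classes mod 15 are the pigeonholes.
With 15 integers one could put 1 in each residue class and have no class reach 2.
The 16th integer pushes some class to 2, so 15·1 + 1 = 16.

16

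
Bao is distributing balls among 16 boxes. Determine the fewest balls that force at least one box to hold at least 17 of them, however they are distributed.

With 256 balls one could put exactly 16 in each of the 16 boxes, and no box would reach 17.
One more ball must land in a box that already has 16, giving it 17.
So 16 × 16 + 1 = 257 balls are required.

257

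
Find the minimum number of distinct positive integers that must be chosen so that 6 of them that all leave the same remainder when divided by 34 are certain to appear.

171

The 34 residue classes mod 34 are the pigeonholes.
With 170 integers one could put 5 in each residue class and have no class reach 6.
The 171st integer pushes some class to 6, so 34·5 + 1 = 171.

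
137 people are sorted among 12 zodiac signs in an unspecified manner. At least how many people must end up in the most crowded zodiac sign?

Pigeonhole: the 12 zodiac signs are the holes and the 137 people are the pigeons.
If every zodiac sign held at most 11 people, the total would be at most 12 × 11 = 132, which is less than 137.
So some zodiac sign holds at least ⌈137/12⌉ = 12 people.

12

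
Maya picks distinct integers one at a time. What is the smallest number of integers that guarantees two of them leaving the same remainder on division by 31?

The 31 residue classes mod 31 are the pigeonholes.
With 31 integers one could put 1 in each residue class and have no class reach 2.
The 32nd integer pushes some class to 2, so 31·1 + 1 = 32.

32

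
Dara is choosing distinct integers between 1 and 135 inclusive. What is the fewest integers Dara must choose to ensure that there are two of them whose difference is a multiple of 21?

22

Integers whose pairwise differences are multiples of 21 are exactly those sharing a remainder mod 21. The 21 residue classes mod 21 are the pigeonholes.
With 21 integers one could put 1 in each residue class and have no class reach 2.
The 22nd integer pushes some class to 2, so 21·1 + 1 = 22.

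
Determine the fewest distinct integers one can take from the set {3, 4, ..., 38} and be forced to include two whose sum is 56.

27

A set avoiding the sum 56 can contain at most one of each pair {x, 56−x}, plus the 16 elements whose complement lies outside the range or equal to its own complement.
The integers 3, …, 28 (26 of them) are such a set: any two sum to at least 3+4 = 7 and at most 27+28 = 55 < 56.
Any 27th integer completes one of the 10 pairs, so 27 choices force a sum of 56.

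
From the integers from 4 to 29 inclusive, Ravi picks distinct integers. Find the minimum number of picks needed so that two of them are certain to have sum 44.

20

A set avoiding the sum 44 can contain at most one of each pair {x, 44−x}, plus the 12 elements whose complement lies outside the range or equal to its own complement.
The integers 4, …, 22 (19 of them) are such a set: any two sum to at least 4+5 = 9 and at most 21+22 = 43 < 44.
Pigeonhole: any 20th integer completes one of the 7 pairs, so 20 choices force a sum of 44.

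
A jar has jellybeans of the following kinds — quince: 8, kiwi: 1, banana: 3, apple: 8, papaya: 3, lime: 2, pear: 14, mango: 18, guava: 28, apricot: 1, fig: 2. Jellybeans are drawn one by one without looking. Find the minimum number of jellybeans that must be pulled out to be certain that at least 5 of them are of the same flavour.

The 11 flavours are the holes; the jellybeans drawn are the pigeons.
To avoid 5 of any one flavour, the worst case takes at most 4 of each flavour, or every jellybean of a flavour that has fewer than 4.
That gives 4 + 1 + 3 + 4 + 3 + 2 + 4 + 4 + 4 + 1 + 2 = 32 jellybeans with no flavour reaching 5.
The next jellybean forces some flavour to 5, so 32 + 1 = 33.

33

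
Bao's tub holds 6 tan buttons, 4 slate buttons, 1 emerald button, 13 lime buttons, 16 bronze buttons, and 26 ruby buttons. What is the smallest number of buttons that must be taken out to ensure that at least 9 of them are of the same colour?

An adversary could hand out at most 8 buttons per colour (tan, slate, emerald run out sooner): 6 + 4 + 1 + 8 + 8 + 8 = 35 buttons and still no colour has 9.
One more button lands in a colour already at 8, so 36 draws are enough and 35 are not.

36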